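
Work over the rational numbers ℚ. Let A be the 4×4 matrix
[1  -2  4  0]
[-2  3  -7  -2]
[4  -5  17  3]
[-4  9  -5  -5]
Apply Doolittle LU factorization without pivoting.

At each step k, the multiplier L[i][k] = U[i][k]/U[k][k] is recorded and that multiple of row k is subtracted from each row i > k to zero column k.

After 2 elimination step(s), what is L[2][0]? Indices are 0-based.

k=0: U[0][0]=1
  eliminate (1,0): mult=-2, new row 1: (0, -1, 1, -2); set L[1][0]=-2
  eliminate (2,0): mult=4, new row 2: (0, 3, 1, 3); set L[2][0]=4
  eliminate (3,0): mult=-4, new row 3: (0, 1, 11, -5); set L[3][0]=-4
k=1: U[1][1]=-1
  eliminate (2,1): mult=-3, new row 2: (0, 0, 4, -3); set L[2][1]=-3
  eliminate (3,1): mult=-1, new row 3: (0, 0, 12, -7); set L[3][1]=-1

L[2][0] = 4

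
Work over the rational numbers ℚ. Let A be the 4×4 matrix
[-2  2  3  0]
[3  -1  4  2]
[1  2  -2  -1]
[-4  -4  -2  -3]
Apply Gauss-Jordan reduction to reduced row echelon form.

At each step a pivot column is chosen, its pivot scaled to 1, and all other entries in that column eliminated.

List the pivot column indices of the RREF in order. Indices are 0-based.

pivot columns: 0, 1, 2, 3

step 1: normalize row 0 (÷-2) = (1, -1, -3/2, 0)
  row 1: subtract 3×row0 = (0, 2, 17/2, 2)
  row 2: subtract 1×row0 = (0, 3, -1/2, -1)
  row 3: subtract -4×row0 = (0, -8, -8, -3)
step 2: normalize row 1 (÷2) = (0, 1, 17/4, 1)
  row 0: subtract -1×row1 = (1, 0, 11/4, 1)
  row 2: subtract 3×row1 = (0, 0, -53/4, -4)
  row 3: subtract -8×row1 = (0, 0, 26, 5)
step 3: normalize row 2 (÷-53/4) = (0, 0, 1, 16/53)
  row 0: subtract 11/4×row2 = (1, 0, 0, 9/53)
  row 1: subtract 17/4×row2 = (0, 1, 0, -15/53)
  row 3: subtract 26×row2 = (0, 0, 0, -151/53)
step 4: normalize row 3 (÷-151/53) = (0, 0, 0, 1)
  row 0: subtract 9/53×row3 = (1, 0, 0, 0)
  row 1: subtract -15/53×row3 = (0, 1, 0, 0)
  row 2: subtract 16/53×row3 = (0, 0, 1, 0)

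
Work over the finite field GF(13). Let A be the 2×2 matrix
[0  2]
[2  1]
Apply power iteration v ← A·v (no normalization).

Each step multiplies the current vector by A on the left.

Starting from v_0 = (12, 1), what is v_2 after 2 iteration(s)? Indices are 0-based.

v_0 = (12, 1).
v_1 = A·v_0 = (2, 12).
v_2 = A·v_1 = (11, 3).

v_2 = (11, 3)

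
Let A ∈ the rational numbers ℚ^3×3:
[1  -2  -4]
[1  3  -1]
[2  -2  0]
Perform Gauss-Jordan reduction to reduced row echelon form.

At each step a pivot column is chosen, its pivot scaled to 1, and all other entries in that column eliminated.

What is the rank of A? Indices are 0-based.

[1] R0 /= 1  ⇒  (1, -2, -4)
     R1 -= 1·R0  ⇒  (0, 5, 3)
     R2 -= 2·R0  ⇒  (0, 2, 8)
[2] R1 /= 5  ⇒  (0, 1, 3/5)
     R0 -= -2·R1  ⇒  (1, 0, -14/5)
     R2 -= 2·R1  ⇒  (0, 0, 34/5)
[3] R2 /= 34/5  ⇒  (0, 0, 1)
     R0 -= -14/5·R2  ⇒  (1, 0, 0)
     R1 -= 3/5·R2  ⇒  (0, 1, 0)

rank = 3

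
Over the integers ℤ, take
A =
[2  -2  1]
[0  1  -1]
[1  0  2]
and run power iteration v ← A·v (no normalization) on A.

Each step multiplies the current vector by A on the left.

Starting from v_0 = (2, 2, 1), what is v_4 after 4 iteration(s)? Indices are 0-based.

v_0 = (2, 2, 1).
v_1 = A·v_0 = (1, 1, 4).
v_2 = A·v_1 = (4, -3, 9).
v_3 = A·v_2 = (23, -12, 22).
v_4 = A·v_3 = (92, -34, 67).

v_4 = (92, -34, 67)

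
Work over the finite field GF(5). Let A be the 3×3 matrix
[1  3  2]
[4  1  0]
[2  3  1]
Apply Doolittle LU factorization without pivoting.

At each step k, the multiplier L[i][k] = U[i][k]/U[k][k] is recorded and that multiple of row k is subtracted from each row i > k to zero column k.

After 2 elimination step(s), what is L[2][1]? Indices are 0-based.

Step 1: pivot at (0,0) is 1.
  row1 ← row1 − (4)·row0  ⇒  L[1][0]=4, U row1=(0, 4, 2)
  row2 ← row2 − (2)·row0  ⇒  L[2][0]=2, U row2=(0, 2, 2)
Step 2: pivot at (1,1) is 4.
  row2 ← row2 − (3)·row1  ⇒  L[2][1]=3, U row2=(0, 0, 1)

L[2][1] = 3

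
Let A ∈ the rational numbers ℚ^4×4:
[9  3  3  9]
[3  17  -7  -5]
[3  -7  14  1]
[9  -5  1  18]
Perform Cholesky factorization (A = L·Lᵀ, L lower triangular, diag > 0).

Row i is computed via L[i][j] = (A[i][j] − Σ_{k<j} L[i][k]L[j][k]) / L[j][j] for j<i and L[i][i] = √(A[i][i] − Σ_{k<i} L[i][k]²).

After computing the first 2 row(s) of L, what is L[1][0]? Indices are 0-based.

Step 1: L[0][0] = √(9) = 3.
  L[1][0] = (3) / L[0][0] = 1.
Step 2: L[1][1] = √(16) = 4.

L[1][0] = 1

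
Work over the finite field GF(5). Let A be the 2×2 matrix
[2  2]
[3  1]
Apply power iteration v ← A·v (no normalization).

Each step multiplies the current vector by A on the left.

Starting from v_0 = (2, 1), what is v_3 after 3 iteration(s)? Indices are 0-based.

v_3 = (2, 3)

v_0 = (2, 1).
v_1 = A·v_0 = (1, 2).
v_2 = A·v_1 = (1, 0).
v_3 = A·v_2 = (2, 3).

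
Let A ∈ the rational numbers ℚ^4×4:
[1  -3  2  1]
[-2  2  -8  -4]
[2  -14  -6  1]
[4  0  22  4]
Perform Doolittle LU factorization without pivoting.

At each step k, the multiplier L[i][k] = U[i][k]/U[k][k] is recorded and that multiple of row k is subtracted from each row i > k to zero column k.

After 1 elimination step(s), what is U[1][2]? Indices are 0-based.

U[1][2] = -4

Step 1: pivot at (0,0) is 1.
  row1 ← row1 − (-2)·row0  ⇒  L[1][0]=-2, U row1=(0, -4, -4, -2)
  row2 ← row2 − (2)·row0  ⇒  L[2][0]=2, U row2=(0, -8, -10, -1)
  row3 ← row3 − (4)·row0  ⇒  L[3][0]=4, U row3=(0, 12, 14, 0)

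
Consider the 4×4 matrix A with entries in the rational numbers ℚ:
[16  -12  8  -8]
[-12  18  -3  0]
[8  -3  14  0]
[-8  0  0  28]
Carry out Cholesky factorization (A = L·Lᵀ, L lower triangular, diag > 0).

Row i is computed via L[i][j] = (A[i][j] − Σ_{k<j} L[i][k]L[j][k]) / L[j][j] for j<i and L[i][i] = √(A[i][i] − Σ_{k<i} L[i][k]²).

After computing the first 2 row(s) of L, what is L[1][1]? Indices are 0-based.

L[1][1] = 3

Step 1: L[0][0] = √(16) = 4.
  L[1][0] = (-12) / L[0][0] = -3.
Step 2: L[1][1] = √(9) = 3.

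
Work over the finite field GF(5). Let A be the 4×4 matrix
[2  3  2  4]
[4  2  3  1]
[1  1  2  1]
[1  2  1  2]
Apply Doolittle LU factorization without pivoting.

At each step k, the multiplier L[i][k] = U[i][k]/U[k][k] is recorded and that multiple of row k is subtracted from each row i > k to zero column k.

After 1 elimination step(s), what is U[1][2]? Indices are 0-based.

U[1][2] = 4

Step 1: pivot at (0,0) is 2.
  row1 ← row1 − (2)·row0  ⇒  L[1][0]=2, U row1=(0, 1, 4, 3)
  row2 ← row2 − (3)·row0  ⇒  L[2][0]=3, U row2=(0, 2, 1, 4)
  row3 ← row3 − (3)·row0  ⇒  L[3][0]=3, U row3=(0, 3, 0, 0)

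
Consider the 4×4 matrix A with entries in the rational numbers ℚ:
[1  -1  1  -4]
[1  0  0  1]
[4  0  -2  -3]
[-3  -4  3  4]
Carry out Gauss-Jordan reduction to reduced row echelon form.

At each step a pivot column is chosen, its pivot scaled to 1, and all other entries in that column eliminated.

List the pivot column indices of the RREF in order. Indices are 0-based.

pivot columns: 0, 1, 2, 3

[1] R0 /= 1  ⇒  (1, -1, 1, -4)
     R1 -= 1·R0  ⇒  (0, 1, -1, 5)
     R2 -= 4·R0  ⇒  (0, 4, -6, 13)
     R3 -= -3·R0  ⇒  (0, -7, 6, -8)
[2] R1 /= 1  ⇒  (0, 1, -1, 5)
     R0 -= -1·R1  ⇒  (1, 0, 0, 1)
     R2 -= 4·R1  ⇒  (0, 0, -2, -7)
     R3 -= -7·R1  ⇒  (0, 0, -1, 27)
[3] R2 /= -2  ⇒  (0, 0, 1, 7/2)
     R1 -= -1·R2  ⇒  (0, 1, 0, 17/2)
     R3 -= -1·R2  ⇒  (0, 0, 0, 61/2)
[4] R3 /= 61/2  ⇒  (0, 0, 0, 1)
     R0 -= 1·R3  ⇒  (1, 0, 0, 0)
     R1 -= 17/2·R3  ⇒  (0, 1, 0, 0)
     R2 -= 7/2·R3  ⇒  (0, 0, 1, 0)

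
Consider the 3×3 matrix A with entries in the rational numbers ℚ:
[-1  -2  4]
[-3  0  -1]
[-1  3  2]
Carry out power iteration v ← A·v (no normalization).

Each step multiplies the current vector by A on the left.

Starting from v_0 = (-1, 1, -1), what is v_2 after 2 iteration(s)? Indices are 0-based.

v_0 = (-1, 1, -1).
v_1 = A·v_0 = (-5, 4, 2).
v_2 = A·v_1 = (5, 13, 21).

v_2 = (5, 13, 21)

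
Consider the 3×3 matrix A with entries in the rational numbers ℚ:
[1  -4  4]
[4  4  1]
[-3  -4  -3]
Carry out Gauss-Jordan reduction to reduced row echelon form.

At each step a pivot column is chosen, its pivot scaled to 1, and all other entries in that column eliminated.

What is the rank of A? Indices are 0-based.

[1] R0 /= 1  ⇒  (1, -4, 4)
     R1 -= 4·R0  ⇒  (0, 20, -15)
     R2 -= -3·R0  ⇒  (0, -16, 9)
[2] R1 /= 20  ⇒  (0, 1, -3/4)
     R0 -= -4·R1  ⇒  (1, 0, 1)
     R2 -= -16·R1  ⇒  (0, 0, -3)
[3] R2 /= -3  ⇒  (0, 0, 1)
     R0 -= 1·R2  ⇒  (1, 0, 0)
     R1 -= -3/4·R2  ⇒  (0, 1, 0)

rank = 3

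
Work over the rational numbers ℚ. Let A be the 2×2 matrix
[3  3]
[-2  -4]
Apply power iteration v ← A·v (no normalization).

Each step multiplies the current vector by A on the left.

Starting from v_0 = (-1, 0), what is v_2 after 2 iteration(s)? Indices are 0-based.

v_0 = (-1, 0).
v_1 = A·v_0 = (-3, 2).
v_2 = A·v_1 = (-3, -2).

v_2 = (-3, -2)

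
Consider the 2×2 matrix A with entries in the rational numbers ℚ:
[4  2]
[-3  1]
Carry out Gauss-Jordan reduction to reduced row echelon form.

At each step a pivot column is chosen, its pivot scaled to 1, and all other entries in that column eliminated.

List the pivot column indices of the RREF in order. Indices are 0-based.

pivot columns: 0, 1

step 1: normalize row 0 (÷4) = (1, 1/2)
  row 1: subtract -3×row0 = (0, 5/2)
step 2: normalize row 1 (÷5/2) = (0, 1)
  row 0: subtract 1/2×row1 = (1, 0)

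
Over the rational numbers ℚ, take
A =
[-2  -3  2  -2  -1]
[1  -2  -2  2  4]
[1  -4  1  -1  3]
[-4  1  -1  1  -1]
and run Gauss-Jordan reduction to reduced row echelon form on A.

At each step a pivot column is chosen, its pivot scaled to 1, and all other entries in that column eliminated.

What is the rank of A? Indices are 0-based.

rank = 4

pivot(0,0)=-2: scale R0 → (1, 3/2, -1, 1, 1/2)
  clear (1,0): R1 −= (1)R0 → (0, -7/2, -1, 1, 7/2)
  clear (2,0): R2 −= (1)R0 → (0, -11/2, 2, -2, 5/2)
  clear (3,0): R3 −= (-4)R0 → (0, 7, -5, 5, 1)
pivot(1,1)=-7/2: scale R1 → (0, 1, 2/7, -2/7, -1)
  clear (0,1): R0 −= (3/2)R1 → (1, 0, -10/7, 10/7, 2)
  clear (2,1): R2 −= (-11/2)R1 → (0, 0, 25/7, -25/7, -3)
  clear (3,1): R3 −= (7)R1 → (0, 0, -7, 7, 8)
pivot(2,2)=25/7: scale R2 → (0, 0, 1, -1, -21/25)
  clear (0,2): R0 −= (-10/7)R2 → (1, 0, 0, 0, 4/5)
  clear (1,2): R1 −= (2/7)R2 → (0, 1, 0, 0, -19/25)
  clear (3,2): R3 −= (-7)R2 → (0, 0, 0, 0, 53/25)
col 3: no nonzero at/below row 3; advance.
pivot(3,4)=53/25: scale R3 → (0, 0, 0, 0, 1)
  clear (0,4): R0 −= (4/5)R3 → (1, 0, 0, 0, 0)
  clear (1,4): R1 −= (-19/25)R3 → (0, 1, 0, 0, 0)
  clear (2,4): R2 −= (-21/25)R3 → (0, 0, 1, -1, 0)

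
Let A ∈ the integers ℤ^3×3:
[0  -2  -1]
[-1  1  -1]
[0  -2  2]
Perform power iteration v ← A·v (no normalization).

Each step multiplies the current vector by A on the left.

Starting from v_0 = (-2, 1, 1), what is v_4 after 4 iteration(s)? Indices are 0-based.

v_4 = (-8, 37, -62)

v_0 = (-2, 1, 1).
v_1 = A·v_0 = (-3, 2, 0).
v_2 = A·v_1 = (-4, 5, -4).
v_3 = A·v_2 = (-6, 13, -18).
v_4 = A·v_3 = (-8, 37, -62).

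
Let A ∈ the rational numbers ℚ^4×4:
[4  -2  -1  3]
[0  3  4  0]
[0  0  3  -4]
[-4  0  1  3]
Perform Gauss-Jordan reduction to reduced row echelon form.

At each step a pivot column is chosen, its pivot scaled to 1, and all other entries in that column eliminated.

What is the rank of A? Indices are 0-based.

rank = 4

[1] R0 /= 4  ⇒  (1, -1/2, -1/4, 3/4)
     R3 -= -4·R0  ⇒  (0, -2, 0, 6)
[2] R1 /= 3  ⇒  (0, 1, 4/3, 0)
     R0 -= -1/2·R1  ⇒  (1, 0, 5/12, 3/4)
     R3 -= -2·R1  ⇒  (0, 0, 8/3, 6)
[3] R2 /= 3  ⇒  (0, 0, 1, -4/3)
     R0 -= 5/12·R2  ⇒  (1, 0, 0, 47/36)
     R1 -= 4/3·R2  ⇒  (0, 1, 0, 16/9)
     R3 -= 8/3·R2  ⇒  (0, 0, 0, 86/9)
[4] R3 /= 86/9  ⇒  (0, 0, 0, 1)
     R0 -= 47/36·R3  ⇒  (1, 0, 0, 0)
     R1 -= 16/9·R3  ⇒  (0, 1, 0, 0)
     R2 -= -4/3·R3  ⇒  (0, 0, 1, 0)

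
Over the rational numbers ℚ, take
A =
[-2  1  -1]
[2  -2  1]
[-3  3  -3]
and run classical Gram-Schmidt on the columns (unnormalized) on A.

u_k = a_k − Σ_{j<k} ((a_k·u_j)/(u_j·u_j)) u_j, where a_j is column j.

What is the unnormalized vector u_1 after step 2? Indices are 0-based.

Step 1: u_0 = a_0 = (-2, 2, -3).
Step 2: u_1 = a_1 − (-15/17)·u_0 = (-13/17, -4/17, 6/17).

u_1 = (-13/17, -4/17, 6/17)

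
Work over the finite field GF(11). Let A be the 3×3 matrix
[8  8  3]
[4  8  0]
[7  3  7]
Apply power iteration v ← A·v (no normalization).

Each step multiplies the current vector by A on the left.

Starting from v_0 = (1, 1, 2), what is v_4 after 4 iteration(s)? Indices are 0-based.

v_0 = (1, 1, 2).
v_1 = A·v_0 = (0, 1, 2).
v_2 = A·v_1 = (3, 8, 6).
v_3 = A·v_2 = (7, 10, 10).
v_4 = A·v_3 = (1, 9, 6).

v_4 = (1, 9, 6)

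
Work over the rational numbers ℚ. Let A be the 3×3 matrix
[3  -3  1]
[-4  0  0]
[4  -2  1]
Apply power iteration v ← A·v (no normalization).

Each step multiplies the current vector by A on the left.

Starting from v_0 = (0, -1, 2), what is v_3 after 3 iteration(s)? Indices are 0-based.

v_0 = (0, -1, 2).
v_1 = A·v_0 = (5, 0, 4).
v_2 = A·v_1 = (19, -20, 24).
v_3 = A·v_2 = (141, -76, 140).

v_3 = (141, -76, 140)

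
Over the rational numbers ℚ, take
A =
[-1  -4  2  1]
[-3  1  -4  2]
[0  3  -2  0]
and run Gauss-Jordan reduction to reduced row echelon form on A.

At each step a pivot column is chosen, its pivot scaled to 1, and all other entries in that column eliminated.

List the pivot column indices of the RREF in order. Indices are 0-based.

pivot(0,0)=-1: scale R0 → (1, 4, -2, -1)
  clear (1,0): R1 −= (-3)R0 → (0, 13, -10, -1)
pivot(1,1)=13: scale R1 → (0, 1, -10/13, -1/13)
  clear (0,1): R0 −= (4)R1 → (1, 0, 14/13, -9/13)
  clear (2,1): R2 −= (3)R1 → (0, 0, 4/13, 3/13)
pivot(2,2)=4/13: scale R2 → (0, 0, 1, 3/4)
  clear (0,2): R0 −= (14/13)R2 → (1, 0, 0, -3/2)
  clear (1,2): R1 −= (-10/13)R2 → (0, 1, 0, 1/2)

pivot columns: 0, 1, 2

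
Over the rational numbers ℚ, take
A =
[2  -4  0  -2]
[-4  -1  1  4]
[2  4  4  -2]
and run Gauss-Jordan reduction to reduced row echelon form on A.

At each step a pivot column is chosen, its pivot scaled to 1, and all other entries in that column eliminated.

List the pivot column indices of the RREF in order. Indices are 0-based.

pivot columns: 0, 1, 2

step 1: normalize row 0 (÷2) = (1, -2, 0, -1)
  row 1: subtract -4×row0 = (0, -9, 1, 0)
  row 2: subtract 2×row0 = (0, 8, 4, 0)
step 2: normalize row 1 (÷-9) = (0, 1, -1/9, 0)
  row 0: subtract -2×row1 = (1, 0, -2/9, -1)
  row 2: subtract 8×row1 = (0, 0, 44/9, 0)
step 3: normalize row 2 (÷44/9) = (0, 0, 1, 0)
  row 0: subtract -2/9×row2 = (1, 0, 0, -1)
  row 1: subtract -1/9×row2 = (0, 1, 0, 0)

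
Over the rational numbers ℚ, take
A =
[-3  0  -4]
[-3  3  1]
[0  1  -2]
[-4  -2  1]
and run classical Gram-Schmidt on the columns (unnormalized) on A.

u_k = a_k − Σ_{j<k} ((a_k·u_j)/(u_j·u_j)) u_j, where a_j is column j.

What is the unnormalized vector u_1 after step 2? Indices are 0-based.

Step 1: u_0 = a_0 = (-3, -3, 0, -4).
Step 2: u_1 = a_1 − (-1/34)·u_0 = (-3/34, 99/34, 1, -36/17).

u_1 = (-3/34, 99/34, 1, -36/17)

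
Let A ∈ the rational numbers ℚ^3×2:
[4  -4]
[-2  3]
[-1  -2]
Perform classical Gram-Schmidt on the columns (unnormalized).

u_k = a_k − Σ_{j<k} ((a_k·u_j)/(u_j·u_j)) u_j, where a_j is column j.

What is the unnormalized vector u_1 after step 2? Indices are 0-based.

u_1 = (-4/21, 23/21, -62/21)

Step 1: u_0 = a_0 = (4, -2, -1).
Step 2: u_1 = a_1 − (-20/21)·u_0 = (-4/21, 23/21, -62/21).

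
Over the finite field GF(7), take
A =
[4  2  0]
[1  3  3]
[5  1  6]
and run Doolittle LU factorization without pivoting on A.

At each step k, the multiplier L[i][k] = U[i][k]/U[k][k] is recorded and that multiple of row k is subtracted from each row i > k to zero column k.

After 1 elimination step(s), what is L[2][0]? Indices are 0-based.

L[2][0] = 3

k=0: U[0][0]=4
  eliminate (1,0): mult=2, new row 1: (0, 6, 3); set L[1][0]=2
  eliminate (2,0): mult=3, new row 2: (0, 2, 6); set L[2][0]=3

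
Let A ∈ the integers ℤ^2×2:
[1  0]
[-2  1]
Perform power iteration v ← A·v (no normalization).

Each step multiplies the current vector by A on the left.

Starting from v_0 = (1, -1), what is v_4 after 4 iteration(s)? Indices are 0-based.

v_4 = (1, -9)

v_0 = (1, -1).
v_1 = A·v_0 = (1, -3).
v_2 = A·v_1 = (1, -5).
v_3 = A·v_2 = (1, -7).
v_4 = A·v_3 = (1, -9).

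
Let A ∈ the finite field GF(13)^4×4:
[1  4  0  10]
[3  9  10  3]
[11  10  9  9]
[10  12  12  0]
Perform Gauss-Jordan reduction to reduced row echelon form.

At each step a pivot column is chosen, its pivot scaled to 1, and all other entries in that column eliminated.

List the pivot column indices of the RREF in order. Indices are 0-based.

pivot columns: 0, 1, 2

pivot(0,0)=1: scale R0 → (1, 4, 0, 10)
  clear (1,0): R1 −= (3)R0 → (0, 10, 10, 12)
  clear (2,0): R2 −= (11)R0 → (0, 5, 9, 3)
  clear (3,0): R3 −= (10)R0 → (0, 11, 12, 4)
pivot(1,1)=10: scale R1 → (0, 1, 1, 9)
  clear (0,1): R0 −= (4)R1 → (1, 0, 9, 0)
  clear (2,1): R2 −= (5)R1 → (0, 0, 4, 10)
  clear (3,1): R3 −= (11)R1 → (0, 0, 1, 9)
pivot(2,2)=4: scale R2 → (0, 0, 1, 9)
  clear (0,2): R0 −= (9)R2 → (1, 0, 0, 10)
  clear (1,2): R1 −= (1)R2 → (0, 1, 0, 0)
  clear (3,2): R3 −= (1)R2 → (0, 0, 0, 0)
col 3: no nonzero at/below row 3; advance.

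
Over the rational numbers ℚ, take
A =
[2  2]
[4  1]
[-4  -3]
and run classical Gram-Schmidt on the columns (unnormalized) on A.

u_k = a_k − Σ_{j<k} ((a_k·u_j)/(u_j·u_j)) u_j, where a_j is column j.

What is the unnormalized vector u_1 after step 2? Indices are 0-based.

u_1 = (8/9, -11/9, -7/9)

Step 1: u_0 = a_0 = (2, 4, -4).
Step 2: u_1 = a_1 − (5/9)·u_0 = (8/9, -11/9, -7/9).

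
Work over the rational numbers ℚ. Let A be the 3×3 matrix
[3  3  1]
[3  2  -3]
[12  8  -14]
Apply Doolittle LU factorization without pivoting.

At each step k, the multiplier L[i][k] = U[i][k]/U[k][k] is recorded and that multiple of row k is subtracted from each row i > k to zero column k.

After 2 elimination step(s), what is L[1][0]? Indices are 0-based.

L[1][0] = 1

[col 0] pivot 3
  R1 -= 1*R0 → (0, -1, -4)  (L[1][0] := 1)
  R2 -= 4*R0 → (0, -4, -18)  (L[2][0] := 4)
[col 1] pivot -1
  R2 -= 4*R1 → (0, 0, -2)  (L[2][1] := 4)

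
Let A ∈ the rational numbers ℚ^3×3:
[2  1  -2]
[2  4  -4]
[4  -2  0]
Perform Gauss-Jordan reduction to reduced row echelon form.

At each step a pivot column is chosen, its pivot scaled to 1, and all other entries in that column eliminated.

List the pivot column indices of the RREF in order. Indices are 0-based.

step 1: normalize row 0 (÷2) = (1, 1/2, -1)
  row 1: subtract 2×row0 = (0, 3, -2)
  row 2: subtract 4×row0 = (0, -4, 4)
step 2: normalize row 1 (÷3) = (0, 1, -2/3)
  row 0: subtract 1/2×row1 = (1, 0, -2/3)
  row 2: subtract -4×row1 = (0, 0, 4/3)
step 3: normalize row 2 (÷4/3) = (0, 0, 1)
  row 0: subtract -2/3×row2 = (1, 0, 0)
  row 1: subtract -2/3×row2 = (0, 1, 0)

pivot columns: 0, 1, 2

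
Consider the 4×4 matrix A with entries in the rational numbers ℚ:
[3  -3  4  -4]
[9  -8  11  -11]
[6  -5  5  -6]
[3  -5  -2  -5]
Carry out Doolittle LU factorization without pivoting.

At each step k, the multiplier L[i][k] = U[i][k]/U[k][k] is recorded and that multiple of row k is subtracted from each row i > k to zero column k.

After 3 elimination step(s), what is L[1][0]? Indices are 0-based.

k=0: U[0][0]=3
  eliminate (1,0): mult=3, new row 1: (0, 1, -1, 1); set L[1][0]=3
  eliminate (2,0): mult=2, new row 2: (0, 1, -3, 2); set L[2][0]=2
  eliminate (3,0): mult=1, new row 3: (0, -2, -6, -1); set L[3][0]=1
k=1: U[1][1]=1
  eliminate (2,1): mult=1, new row 2: (0, 0, -2, 1); set L[2][1]=1
  eliminate (3,1): mult=-2, new row 3: (0, 0, -8, 1); set L[3][1]=-2
k=2: U[2][2]=-2
  eliminate (3,2): mult=4, new row 3: (0, 0, 0, -3); set L[3][2]=4

L[1][0] = 3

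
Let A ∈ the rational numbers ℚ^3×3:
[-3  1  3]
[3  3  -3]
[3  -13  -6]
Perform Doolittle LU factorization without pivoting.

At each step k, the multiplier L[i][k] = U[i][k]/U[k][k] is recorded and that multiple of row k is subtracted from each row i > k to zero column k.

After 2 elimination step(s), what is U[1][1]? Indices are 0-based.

U[1][1] = 4

Step 1: pivot at (0,0) is -3.
  row1 ← row1 − (-1)·row0  ⇒  L[1][0]=-1, U row1=(0, 4, 0)
  row2 ← row2 − (-1)·row0  ⇒  L[2][0]=-1, U row2=(0, -12, -3)
Step 2: pivot at (1,1) is 4.
  row2 ← row2 − (-3)·row1  ⇒  L[2][1]=-3, U row2=(0, 0, -3)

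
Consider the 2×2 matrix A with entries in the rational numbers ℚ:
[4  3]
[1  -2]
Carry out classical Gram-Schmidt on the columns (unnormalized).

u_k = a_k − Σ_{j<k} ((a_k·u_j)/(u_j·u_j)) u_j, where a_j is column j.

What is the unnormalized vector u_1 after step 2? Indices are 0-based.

Step 1: u_0 = a_0 = (4, 1).
Step 2: u_1 = a_1 − (10/17)·u_0 = (11/17, -44/17).

u_1 = (11/17, -44/17)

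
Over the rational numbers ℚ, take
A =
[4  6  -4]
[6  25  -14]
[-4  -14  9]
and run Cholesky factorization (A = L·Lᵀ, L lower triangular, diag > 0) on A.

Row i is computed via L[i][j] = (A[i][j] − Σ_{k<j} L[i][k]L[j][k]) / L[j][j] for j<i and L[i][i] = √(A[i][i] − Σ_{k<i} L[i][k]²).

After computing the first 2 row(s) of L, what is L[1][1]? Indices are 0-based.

Step 1: L[0][0] = √(4) = 2.
  L[1][0] = (6) / L[0][0] = 3.
Step 2: L[1][1] = √(16) = 4.

L[1][1] = 4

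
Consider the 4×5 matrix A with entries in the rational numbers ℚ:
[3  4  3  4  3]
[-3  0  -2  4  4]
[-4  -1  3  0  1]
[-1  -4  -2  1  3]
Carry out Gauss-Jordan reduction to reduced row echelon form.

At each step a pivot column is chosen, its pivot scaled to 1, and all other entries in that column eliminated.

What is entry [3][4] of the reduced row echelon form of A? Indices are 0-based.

M[3][4] = 605/531

[1] R0 /= 3  ⇒  (1, 4/3, 1, 4/3, 1)
     R1 -= -3·R0  ⇒  (0, 4, 1, 8, 7)
     R2 -= -4·R0  ⇒  (0, 13/3, 7, 16/3, 5)
     R3 -= -1·R0  ⇒  (0, -8/3, -1, 7/3, 4)
[2] R1 /= 4  ⇒  (0, 1, 1/4, 2, 7/4)
     R0 -= 4/3·R1  ⇒  (1, 0, 2/3, -4/3, -4/3)
     R2 -= 13/3·R1  ⇒  (0, 0, 71/12, -10/3, -31/12)
     R3 -= -8/3·R1  ⇒  (0, 0, -1/3, 23/3, 26/3)
[3] R2 /= 71/12  ⇒  (0, 0, 1, -40/71, -31/71)
     R0 -= 2/3·R2  ⇒  (1, 0, 0, -68/71, -74/71)
     R1 -= 1/4·R2  ⇒  (0, 1, 0, 152/71, 132/71)
     R3 -= -1/3·R2  ⇒  (0, 0, 0, 531/71, 605/71)
[4] R3 /= 531/71  ⇒  (0, 0, 0, 1, 605/531)
     R0 -= -68/71·R3  ⇒  (1, 0, 0, 0, 26/531)
     R1 -= 152/71·R3  ⇒  (0, 1, 0, 0, -308/531)
     R2 -= -40/71·R3  ⇒  (0, 0, 1, 0, 109/531)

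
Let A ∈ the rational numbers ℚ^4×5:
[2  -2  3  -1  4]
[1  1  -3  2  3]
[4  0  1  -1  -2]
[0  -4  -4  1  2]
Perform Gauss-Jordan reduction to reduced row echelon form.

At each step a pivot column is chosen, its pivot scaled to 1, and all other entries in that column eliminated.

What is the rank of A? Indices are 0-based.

step 1: normalize row 0 (÷2) = (1, -1, 3/2, -1/2, 2)
  row 1: subtract 1×row0 = (0, 2, -9/2, 5/2, 1)
  row 2: subtract 4×row0 = (0, 4, -5, 1, -10)
step 2: normalize row 1 (÷2) = (0, 1, -9/4, 5/4, 1/2)
  row 0: subtract -1×row1 = (1, 0, -3/4, 3/4, 5/2)
  row 2: subtract 4×row1 = (0, 0, 4, -4, -12)
  row 3: subtract -4×row1 = (0, 0, -13, 6, 4)
step 3: normalize row 2 (÷4) = (0, 0, 1, -1, -3)
  row 0: subtract -3/4×row2 = (1, 0, 0, 0, 1/4)
  row 1: subtract -9/4×row2 = (0, 1, 0, -1, -25/4)
  row 3: subtract -13×row2 = (0, 0, 0, -7, -35)
step 4: normalize row 3 (÷-7) = (0, 0, 0, 1, 5)
  row 1: subtract -1×row3 = (0, 1, 0, 0, -5/4)
  row 2: subtract -1×row3 = (0, 0, 1, 0, 2)

rank = 4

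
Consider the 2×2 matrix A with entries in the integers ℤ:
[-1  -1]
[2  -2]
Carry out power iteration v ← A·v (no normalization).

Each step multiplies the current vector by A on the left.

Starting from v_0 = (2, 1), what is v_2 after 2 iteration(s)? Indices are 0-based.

v_0 = (2, 1).
v_1 = A·v_0 = (-3, 2).
v_2 = A·v_1 = (1, -10).

v_2 = (1, -10)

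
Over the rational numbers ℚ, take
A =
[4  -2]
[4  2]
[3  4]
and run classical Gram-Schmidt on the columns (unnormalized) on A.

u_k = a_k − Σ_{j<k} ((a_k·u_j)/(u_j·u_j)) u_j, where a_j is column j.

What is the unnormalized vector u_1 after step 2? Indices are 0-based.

u_1 = (-130/41, 34/41, 128/41)

Step 1: u_0 = a_0 = (4, 4, 3).
Step 2: u_1 = a_1 − (12/41)·u_0 = (-130/41, 34/41, 128/41).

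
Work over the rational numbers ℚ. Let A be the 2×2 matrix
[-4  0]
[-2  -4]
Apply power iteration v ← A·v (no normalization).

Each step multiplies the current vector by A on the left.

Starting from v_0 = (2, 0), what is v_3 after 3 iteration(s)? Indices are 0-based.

v_0 = (2, 0).
v_1 = A·v_0 = (-8, -4).
v_2 = A·v_1 = (32, 32).
v_3 = A·v_2 = (-128, -192).

v_3 = (-128, -192)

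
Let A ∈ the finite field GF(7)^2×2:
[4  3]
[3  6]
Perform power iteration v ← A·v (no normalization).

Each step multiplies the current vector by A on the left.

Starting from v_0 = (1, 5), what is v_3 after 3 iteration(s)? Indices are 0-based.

v_0 = (1, 5).
v_1 = A·v_0 = (5, 5).
v_2 = A·v_1 = (0, 3).
v_3 = A·v_2 = (2, 4).

v_3 = (2, 4)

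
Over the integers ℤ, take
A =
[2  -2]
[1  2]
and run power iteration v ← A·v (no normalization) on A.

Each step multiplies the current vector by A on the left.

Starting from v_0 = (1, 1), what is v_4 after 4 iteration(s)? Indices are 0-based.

v_0 = (1, 1).
v_1 = A·v_0 = (0, 3).
v_2 = A·v_1 = (-6, 6).
v_3 = A·v_2 = (-24, 6).
v_4 = A·v_3 = (-60, -12).

v_4 = (-60, -12)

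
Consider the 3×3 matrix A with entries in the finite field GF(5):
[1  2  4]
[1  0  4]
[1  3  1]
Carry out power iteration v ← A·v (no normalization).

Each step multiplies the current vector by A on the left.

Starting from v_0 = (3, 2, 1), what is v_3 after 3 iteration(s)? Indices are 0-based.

v_3 = (0, 3, 0)

v_0 = (3, 2, 1).
v_1 = A·v_0 = (1, 2, 0).
v_2 = A·v_1 = (0, 1, 2).
v_3 = A·v_2 = (0, 3, 0).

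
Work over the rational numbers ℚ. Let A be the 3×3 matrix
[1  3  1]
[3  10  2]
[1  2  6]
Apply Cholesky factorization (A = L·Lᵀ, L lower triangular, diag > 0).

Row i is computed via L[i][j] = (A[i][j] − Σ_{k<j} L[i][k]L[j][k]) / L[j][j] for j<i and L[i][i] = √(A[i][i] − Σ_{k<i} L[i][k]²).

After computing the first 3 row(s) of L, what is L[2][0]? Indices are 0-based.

L[2][0] = 1

Step 1: L[0][0] = √(1) = 1.
  L[1][0] = (3) / L[0][0] = 3.
Step 2: L[1][1] = √(1) = 1.
  L[2][0] = (1) / L[0][0] = 1.
  L[2][1] = (-1) / L[1][1] = -1.
Step 3: L[2][2] = √(4) = 2.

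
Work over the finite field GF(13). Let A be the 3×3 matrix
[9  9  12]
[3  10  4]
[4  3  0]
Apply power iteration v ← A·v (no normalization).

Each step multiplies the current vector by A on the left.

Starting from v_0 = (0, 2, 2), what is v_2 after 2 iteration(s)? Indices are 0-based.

v_0 = (0, 2, 2).
v_1 = A·v_0 = (3, 2, 6).
v_2 = A·v_1 = (0, 1, 5).

v_2 = (0, 1, 5)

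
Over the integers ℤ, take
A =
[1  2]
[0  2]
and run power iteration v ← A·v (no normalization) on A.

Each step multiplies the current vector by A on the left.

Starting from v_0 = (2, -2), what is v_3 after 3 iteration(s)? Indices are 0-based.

v_3 = (-26, -16)

v_0 = (2, -2).
v_1 = A·v_0 = (-2, -4).
v_2 = A·v_1 = (-10, -8).
v_3 = A·v_2 = (-26, -16).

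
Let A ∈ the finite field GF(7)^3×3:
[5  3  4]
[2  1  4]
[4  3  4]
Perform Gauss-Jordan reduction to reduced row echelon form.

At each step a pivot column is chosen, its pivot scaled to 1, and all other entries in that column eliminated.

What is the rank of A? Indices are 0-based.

rank = 3

step 1: normalize row 0 (÷5) = (1, 2, 5)
  row 1: subtract 2×row0 = (0, 4, 1)
  row 2: subtract 4×row0 = (0, 2, 5)
step 2: normalize row 1 (÷4) = (0, 1, 2)
  row 0: subtract 2×row1 = (1, 0, 1)
  row 2: subtract 2×row1 = (0, 0, 1)
step 3: normalize row 2 (÷1) = (0, 0, 1)
  row 0: subtract 1×row2 = (1, 0, 0)
  row 1: subtract 2×row2 = (0, 1, 0)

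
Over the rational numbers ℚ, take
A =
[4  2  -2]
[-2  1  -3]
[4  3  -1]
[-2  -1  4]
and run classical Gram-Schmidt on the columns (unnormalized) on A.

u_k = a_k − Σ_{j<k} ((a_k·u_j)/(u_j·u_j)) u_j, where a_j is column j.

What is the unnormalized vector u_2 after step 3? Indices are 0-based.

u_2 = (-3/5, -9/10, 9/5, 33/10)

Step 1: u_0 = a_0 = (4, -2, 4, -2).
Step 2: u_1 = a_1 − (1/2)·u_0 = (0, 2, 1, 0).
Step 3: u_2 = a_2 − (-7/20)·u_0 − (-7/5)·u_1 = (-3/5, -9/10, 9/5, 33/10).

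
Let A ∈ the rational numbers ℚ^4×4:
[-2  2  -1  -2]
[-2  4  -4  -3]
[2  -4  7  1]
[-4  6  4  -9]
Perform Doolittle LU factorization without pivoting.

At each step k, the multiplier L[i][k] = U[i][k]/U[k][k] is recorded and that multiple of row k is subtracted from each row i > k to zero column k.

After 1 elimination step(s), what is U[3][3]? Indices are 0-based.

U[3][3] = -5

Step 1: pivot at (0,0) is -2.
  row1 ← row1 − (1)·row0  ⇒  L[1][0]=1, U row1=(0, 2, -3, -1)
  row2 ← row2 − (-1)·row0  ⇒  L[2][0]=-1, U row2=(0, -2, 6, -1)
  row3 ← row3 − (2)·row0  ⇒  L[3][0]=2, U row3=(0, 2, 6, -5)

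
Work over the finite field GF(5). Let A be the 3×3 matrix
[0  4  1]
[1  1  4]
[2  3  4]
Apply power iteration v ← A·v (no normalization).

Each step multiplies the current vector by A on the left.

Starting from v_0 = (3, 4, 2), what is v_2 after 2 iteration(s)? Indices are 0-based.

v_0 = (3, 4, 2).
v_1 = A·v_0 = (3, 0, 1).
v_2 = A·v_1 = (1, 2, 0).

v_2 = (1, 2, 0)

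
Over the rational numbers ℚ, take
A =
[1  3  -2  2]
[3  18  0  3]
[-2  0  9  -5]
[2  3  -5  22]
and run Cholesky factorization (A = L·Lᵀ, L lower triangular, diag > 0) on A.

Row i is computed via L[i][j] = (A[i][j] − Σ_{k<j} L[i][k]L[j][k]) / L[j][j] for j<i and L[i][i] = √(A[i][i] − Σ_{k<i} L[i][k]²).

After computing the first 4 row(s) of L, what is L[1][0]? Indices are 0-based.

Step 1: L[0][0] = √(1) = 1.
  L[1][0] = (3) / L[0][0] = 3.
Step 2: L[1][1] = √(9) = 3.
  L[2][0] = (-2) / L[0][0] = -2.
  L[2][1] = (6) / L[1][1] = 2.
Step 3: L[2][2] = √(1) = 1.
  L[3][0] = (2) / L[0][0] = 2.
  L[3][1] = (-3) / L[1][1] = -1.
  L[3][2] = (1) / L[2][2] = 1.
Step 4: L[3][3] = √(16) = 4.

L[1][0] = 3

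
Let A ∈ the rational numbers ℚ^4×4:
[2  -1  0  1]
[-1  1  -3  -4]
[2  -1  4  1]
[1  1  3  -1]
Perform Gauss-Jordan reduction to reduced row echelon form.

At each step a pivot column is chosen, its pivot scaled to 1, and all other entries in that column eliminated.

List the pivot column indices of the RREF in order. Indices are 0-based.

pivot(0,0)=2: scale R0 → (1, -1/2, 0, 1/2)
  clear (1,0): R1 −= (-1)R0 → (0, 1/2, -3, -7/2)
  clear (2,0): R2 −= (2)R0 → (0, 0, 4, 0)
  clear (3,0): R3 −= (1)R0 → (0, 3/2, 3, -3/2)
pivot(1,1)=1/2: scale R1 → (0, 1, -6, -7)
  clear (0,1): R0 −= (-1/2)R1 → (1, 0, -3, -3)
  clear (3,1): R3 −= (3/2)R1 → (0, 0, 12, 9)
pivot(2,2)=4: scale R2 → (0, 0, 1, 0)
  clear (0,2): R0 −= (-3)R2 → (1, 0, 0, -3)
  clear (1,2): R1 −= (-6)R2 → (0, 1, 0, -7)
  clear (3,2): R3 −= (12)R2 → (0, 0, 0, 9)
pivot(3,3)=9: scale R3 → (0, 0, 0, 1)
  clear (0,3): R0 −= (-3)R3 → (1, 0, 0, 0)
  clear (1,3): R1 −= (-7)R3 → (0, 1, 0, 0)

pivot columns: 0, 1, 2, 3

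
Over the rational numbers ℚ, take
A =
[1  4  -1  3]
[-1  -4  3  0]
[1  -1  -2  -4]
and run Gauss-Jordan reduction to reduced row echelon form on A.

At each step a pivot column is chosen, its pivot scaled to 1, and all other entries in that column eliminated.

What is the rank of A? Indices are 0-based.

rank = 3

pivot(0,0)=1: scale R0 → (1, 4, -1, 3)
  clear (1,0): R1 −= (-1)R0 → (0, 0, 2, 3)
  clear (2,0): R2 −= (1)R0 → (0, -5, -1, -7)
pivot(1,1): swap R1↔R2
pivot(1,1)=-5: scale R1 → (0, 1, 1/5, 7/5)
  clear (0,1): R0 −= (4)R1 → (1, 0, -9/5, -13/5)
pivot(2,2)=2: scale R2 → (0, 0, 1, 3/2)
  clear (0,2): R0 −= (-9/5)R2 → (1, 0, 0, 1/10)
  clear (1,2): R1 −= (1/5)R2 → (0, 1, 0, 11/10)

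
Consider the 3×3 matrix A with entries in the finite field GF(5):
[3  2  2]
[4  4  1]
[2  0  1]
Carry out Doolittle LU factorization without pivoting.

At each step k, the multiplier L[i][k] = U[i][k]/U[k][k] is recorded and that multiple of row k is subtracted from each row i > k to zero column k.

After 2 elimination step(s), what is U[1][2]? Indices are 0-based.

U[1][2] = 0

k=0: U[0][0]=3
  eliminate (1,0): mult=3, new row 1: (0, 3, 0); set L[1][0]=3
  eliminate (2,0): mult=4, new row 2: (0, 2, 3); set L[2][0]=4
k=1: U[1][1]=3
  eliminate (2,1): mult=4, new row 2: (0, 0, 3); set L[2][1]=4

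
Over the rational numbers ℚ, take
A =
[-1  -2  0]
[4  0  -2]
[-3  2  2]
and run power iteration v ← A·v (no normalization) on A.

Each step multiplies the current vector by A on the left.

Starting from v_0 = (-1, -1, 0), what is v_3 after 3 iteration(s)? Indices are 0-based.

v_3 = (-25, 50, -25)

v_0 = (-1, -1, 0).
v_1 = A·v_0 = (3, -4, 1).
v_2 = A·v_1 = (5, 10, -15).
v_3 = A·v_2 = (-25, 50, -25).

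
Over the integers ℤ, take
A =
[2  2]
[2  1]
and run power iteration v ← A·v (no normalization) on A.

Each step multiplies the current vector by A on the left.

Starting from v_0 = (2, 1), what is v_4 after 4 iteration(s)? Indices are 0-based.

v_4 = (278, 217)

v_0 = (2, 1).
v_1 = A·v_0 = (6, 5).
v_2 = A·v_1 = (22, 17).
v_3 = A·v_2 = (78, 61).
v_4 = A·v_3 = (278, 217).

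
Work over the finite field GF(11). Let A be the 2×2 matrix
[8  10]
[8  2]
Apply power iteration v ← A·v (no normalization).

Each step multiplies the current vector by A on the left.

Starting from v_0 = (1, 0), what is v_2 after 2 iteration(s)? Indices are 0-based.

v_2 = (1, 3)

v_0 = (1, 0).
v_1 = A·v_0 = (8, 8).
v_2 = A·v_1 = (1, 3).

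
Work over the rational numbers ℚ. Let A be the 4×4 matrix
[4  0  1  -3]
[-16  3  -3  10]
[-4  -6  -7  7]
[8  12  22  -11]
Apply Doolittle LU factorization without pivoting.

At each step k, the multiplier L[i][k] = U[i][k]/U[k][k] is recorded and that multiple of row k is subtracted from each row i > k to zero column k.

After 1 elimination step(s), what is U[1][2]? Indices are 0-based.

U[1][2] = 1

[col 0] pivot 4
  R1 -= -4*R0 → (0, 3, 1, -2)  (L[1][0] := -4)
  R2 -= -1*R0 → (0, -6, -6, 4)  (L[2][0] := -1)
  R3 -= 2*R0 → (0, 12, 20, -5)  (L[3][0] := 2)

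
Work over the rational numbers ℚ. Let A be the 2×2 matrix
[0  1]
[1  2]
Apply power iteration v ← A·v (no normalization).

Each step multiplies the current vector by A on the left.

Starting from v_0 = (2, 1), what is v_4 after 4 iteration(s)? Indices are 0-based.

v_4 = (22, 53)

v_0 = (2, 1).
v_1 = A·v_0 = (1, 4).
v_2 = A·v_1 = (4, 9).
v_3 = A·v_2 = (9, 22).
v_4 = A·v_3 = (22, 53).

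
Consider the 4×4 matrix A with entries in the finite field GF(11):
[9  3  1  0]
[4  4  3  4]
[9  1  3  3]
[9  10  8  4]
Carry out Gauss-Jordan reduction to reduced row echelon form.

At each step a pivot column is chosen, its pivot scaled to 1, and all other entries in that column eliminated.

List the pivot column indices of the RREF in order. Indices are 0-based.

pivot(0,0)=9: scale R0 → (1, 4, 5, 0)
  clear (1,0): R1 −= (4)R0 → (0, 10, 5, 4)
  clear (2,0): R2 −= (9)R0 → (0, 9, 2, 3)
  clear (3,0): R3 −= (9)R0 → (0, 7, 7, 4)
pivot(1,1)=10: scale R1 → (0, 1, 6, 7)
  clear (0,1): R0 −= (4)R1 → (1, 0, 3, 5)
  clear (2,1): R2 −= (9)R1 → (0, 0, 3, 6)
  clear (3,1): R3 −= (7)R1 → (0, 0, 9, 10)
pivot(2,2)=3: scale R2 → (0, 0, 1, 2)
  clear (0,2): R0 −= (3)R2 → (1, 0, 0, 10)
  clear (1,2): R1 −= (6)R2 → (0, 1, 0, 6)
  clear (3,2): R3 −= (9)R2 → (0, 0, 0, 3)
pivot(3,3)=3: scale R3 → (0, 0, 0, 1)
  clear (0,3): R0 −= (10)R3 → (1, 0, 0, 0)
  clear (1,3): R1 −= (6)R3 → (0, 1, 0, 0)
  clear (2,3): R2 −= (2)R3 → (0, 0, 1, 0)

pivot columns: 0, 1, 2, 3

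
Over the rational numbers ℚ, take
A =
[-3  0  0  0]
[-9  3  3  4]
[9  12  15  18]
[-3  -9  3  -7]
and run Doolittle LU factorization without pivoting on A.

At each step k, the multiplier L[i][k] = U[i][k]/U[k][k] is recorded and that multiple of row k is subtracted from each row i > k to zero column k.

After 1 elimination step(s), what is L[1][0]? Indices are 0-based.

k=0: U[0][0]=-3
  eliminate (1,0): mult=3, new row 1: (0, 3, 3, 4); set L[1][0]=3
  eliminate (2,0): mult=-3, new row 2: (0, 12, 15, 18); set L[2][0]=-3
  eliminate (3,0): mult=1, new row 3: (0, -9, 3, -7); set L[3][0]=1

L[1][0] = 3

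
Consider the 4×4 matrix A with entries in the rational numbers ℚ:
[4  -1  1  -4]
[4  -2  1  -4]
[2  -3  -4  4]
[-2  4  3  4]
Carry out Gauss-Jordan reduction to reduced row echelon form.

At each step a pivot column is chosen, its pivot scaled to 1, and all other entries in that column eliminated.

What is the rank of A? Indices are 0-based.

rank = 4

step 1: normalize row 0 (÷4) = (1, -1/4, 1/4, -1)
  row 1: subtract 4×row0 = (0, -1, 0, 0)
  row 2: subtract 2×row0 = (0, -5/2, -9/2, 6)
  row 3: subtract -2×row0 = (0, 7/2, 7/2, 2)
step 2: normalize row 1 (÷-1) = (0, 1, 0, 0)
  row 0: subtract -1/4×row1 = (1, 0, 1/4, -1)
  row 2: subtract -5/2×row1 = (0, 0, -9/2, 6)
  row 3: subtract 7/2×row1 = (0, 0, 7/2, 2)
step 3: normalize row 2 (÷-9/2) = (0, 0, 1, -4/3)
  row 0: subtract 1/4×row2 = (1, 0, 0, -2/3)
  row 3: subtract 7/2×row2 = (0, 0, 0, 20/3)
step 4: normalize row 3 (÷20/3) = (0, 0, 0, 1)
  row 0: subtract -2/3×row3 = (1, 0, 0, 0)
  row 2: subtract -4/3×row3 = (0, 0, 1, 0)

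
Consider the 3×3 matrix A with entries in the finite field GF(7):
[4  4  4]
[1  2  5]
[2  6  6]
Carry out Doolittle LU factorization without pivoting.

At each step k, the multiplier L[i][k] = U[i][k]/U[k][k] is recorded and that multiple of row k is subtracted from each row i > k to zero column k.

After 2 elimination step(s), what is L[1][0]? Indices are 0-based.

Step 1: pivot at (0,0) is 4.
  row1 ← row1 − (2)·row0  ⇒  L[1][0]=2, U row1=(0, 1, 4)
  row2 ← row2 − (4)·row0  ⇒  L[2][0]=4, U row2=(0, 4, 4)
Step 2: pivot at (1,1) is 1.
  row2 ← row2 − (4)·row1  ⇒  L[2][1]=4, U row2=(0, 0, 2)

L[1][0] = 2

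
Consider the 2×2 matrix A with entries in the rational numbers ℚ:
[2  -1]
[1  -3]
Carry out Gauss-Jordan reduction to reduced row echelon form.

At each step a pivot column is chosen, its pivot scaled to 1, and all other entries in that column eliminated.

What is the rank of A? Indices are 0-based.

rank = 2

step 1: normalize row 0 (÷2) = (1, -1/2)
  row 1: subtract 1×row0 = (0, -5/2)
step 2: normalize row 1 (÷-5/2) = (0, 1)
  row 0: subtract -1/2×row1 = (1, 0)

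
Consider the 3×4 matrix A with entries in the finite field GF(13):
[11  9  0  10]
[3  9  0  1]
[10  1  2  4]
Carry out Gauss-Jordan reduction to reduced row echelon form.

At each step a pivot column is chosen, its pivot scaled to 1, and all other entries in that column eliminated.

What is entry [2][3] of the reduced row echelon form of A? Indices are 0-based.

M[2][3] = 4

step 1: normalize row 0 (÷11) = (1, 2, 0, 8)
  row 1: subtract 3×row0 = (0, 3, 0, 3)
  row 2: subtract 10×row0 = (0, 7, 2, 2)
step 2: normalize row 1 (÷3) = (0, 1, 0, 1)
  row 0: subtract 2×row1 = (1, 0, 0, 6)
  row 2: subtract 7×row1 = (0, 0, 2, 8)
step 3: normalize row 2 (÷2) = (0, 0, 1, 4)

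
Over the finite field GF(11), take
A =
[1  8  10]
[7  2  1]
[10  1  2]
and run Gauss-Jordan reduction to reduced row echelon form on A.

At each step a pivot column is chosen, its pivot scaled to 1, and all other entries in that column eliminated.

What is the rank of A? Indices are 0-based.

rank = 3

step 1: normalize row 0 (÷1) = (1, 8, 10)
  row 1: subtract 7×row0 = (0, 1, 8)
  row 2: subtract 10×row0 = (0, 9, 1)
step 2: normalize row 1 (÷1) = (0, 1, 8)
  row 0: subtract 8×row1 = (1, 0, 1)
  row 2: subtract 9×row1 = (0, 0, 6)
step 3: normalize row 2 (÷6) = (0, 0, 1)
  row 0: subtract 1×row2 = (1, 0, 0)
  row 1: subtract 8×row2 = (0, 1, 0)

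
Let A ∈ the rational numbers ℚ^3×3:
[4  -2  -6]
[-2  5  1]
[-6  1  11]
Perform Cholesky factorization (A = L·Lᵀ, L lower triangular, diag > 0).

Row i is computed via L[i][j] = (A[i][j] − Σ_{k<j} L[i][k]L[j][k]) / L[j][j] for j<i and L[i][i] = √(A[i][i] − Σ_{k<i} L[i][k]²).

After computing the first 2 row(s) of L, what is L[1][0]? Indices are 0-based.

Step 1: L[0][0] = √(4) = 2.
  L[1][0] = (-2) / L[0][0] = -1.
Step 2: L[1][1] = √(4) = 2.

L[1][0] = -1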